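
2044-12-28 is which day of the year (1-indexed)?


Date: December 28, 2044
Days in months 1 through 11: 335
Plus 28 days in December

Day of year: 363


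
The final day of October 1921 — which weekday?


October 1921 has 31 days
Anchor: Jan 1, 1921. With p = 1921 - 1 = 1920: (p + p//4 - p//100 + p//400) mod 7 = (1920 + 480 - 19 + 4) mod 7 = 2385 mod 7 = 5 -> Saturday (Mon=0 ... Sun=6)
Days before October (Jan-Sep): 273; October 1 index = (5 + 273) mod 7 = 5 -> Saturday
Last day offset: 31 - 1 = 30 days
Weekday index = (5 + 30) mod 7 = 0

Monday, October 31


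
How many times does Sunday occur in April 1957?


April 1957 has 30 days
Anchor: Jan 1, 1957. With p = 1957 - 1 = 1956: (p + p//4 - p//100 + p//400) mod 7 = (1956 + 489 - 19 + 4) mod 7 = 2430 mod 7 = 1 -> Tuesday (Mon=0 ... Sun=6)
Days before April (Jan-Mar): 90; April 1 index = (1 + 90) mod 7 = 0 -> Monday
First Sunday is April 7
Sundays: 7, 14, 21, 28

4 Sundays


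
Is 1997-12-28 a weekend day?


Anchor: Jan 1, 1997. With p = 1997 - 1 = 1996: (p + p//4 - p//100 + p//400) mod 7 = (1996 + 499 - 19 + 4) mod 7 = 2480 mod 7 = 2 -> Wednesday (Mon=0 ... Sun=6)
Day of year: 362; offset = 361
Weekday index = (2 + 361) mod 7 = 6 -> Sunday
Weekend days: Saturday, Sunday

Yes


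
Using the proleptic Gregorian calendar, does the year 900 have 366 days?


Gregorian leap year rule: divisible by 4, but not by 100, unless also by 400.
900 is divisible by 100 but not 400 -> not a leap year

No


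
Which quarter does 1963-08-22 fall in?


Month: August (month 8)
Q1: Jan-Mar, Q2: Apr-Jun, Q3: Jul-Sep, Q4: Oct-Dec

Q3


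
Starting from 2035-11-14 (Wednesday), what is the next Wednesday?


Current: Wednesday
Target: Wednesday
Days ahead: 7

Next Wednesday: 2035-11-21


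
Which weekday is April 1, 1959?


Target: April 1, 1959
Anchor: Jan 1, 1959. With p = 1959 - 1 = 1958: (p + p//4 - p//100 + p//400) mod 7 = (1958 + 489 - 19 + 4) mod 7 = 2432 mod 7 = 3 -> Thursday (Mon=0 ... Sun=6)
Days before April (Jan-Mar): 90 days
Weekday index = (3 + 90) mod 7 = 2

Wednesday


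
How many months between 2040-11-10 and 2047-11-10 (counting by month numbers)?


From November 2040 to November 2047
7 years * 12 = 84 months = 84

84 months


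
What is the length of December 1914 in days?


December 1914

31 days


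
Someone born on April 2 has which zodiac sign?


Date: April 2
Conventional tropical zodiac dates: Aries from March 21 onward; Taurus starts April 20
April 2 falls within the Aries range

Aries


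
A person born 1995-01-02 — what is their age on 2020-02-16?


Birth: 1995-01-02
Reference: 2020-02-16
Year difference: 2020 - 1995 = 25

25 years old


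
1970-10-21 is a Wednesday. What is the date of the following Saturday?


Current: Wednesday
Target: Saturday
Days ahead: 3

Next Saturday: 1970-10-24


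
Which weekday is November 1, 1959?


Target: November 1, 1959
Anchor: Jan 1, 1959. With p = 1959 - 1 = 1958: (p + p//4 - p//100 + p//400) mod 7 = (1958 + 489 - 19 + 4) mod 7 = 2432 mod 7 = 3 -> Thursday (Mon=0 ... Sun=6)
Days before November (Jan-Oct): 304 days
Weekday index = (3 + 304) mod 7 = 6

Sunday


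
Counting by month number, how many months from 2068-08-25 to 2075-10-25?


From August 2068 to October 2075
7 years * 12 = 84 months, plus 2 months = 86

86 months


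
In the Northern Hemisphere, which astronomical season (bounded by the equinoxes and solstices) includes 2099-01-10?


Date: January 10
Astronomical Winter (approx.; exact equinox/solstice day varies by year): December 21 to March 19
January 10 falls within the Winter window

Winter


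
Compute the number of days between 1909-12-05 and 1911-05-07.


From 1909-12-05 to 1911-05-07
1909-12-05: days before December = 31 + 28 + 31 + 30 + 31 + 30 + 31 + 31 + 30 + 31 + 30 = 334 (1909 is not a leap year); day of year = 334 + 5 = 339
1911-05-07: days before May = 31 + 28 + 31 + 30 = 120 (1911 is not a leap year); day of year = 120 + 7 = 127
Rest of 1909: 365 - 339 = 26
Full years 1910 (365): 365
Total = 26 + 365 + 127 = 518

518 days


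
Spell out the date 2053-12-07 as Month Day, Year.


ISO 2053-12-07 parses as year=2053, month=12, day=07
Month 12 -> December

December 7, 2053


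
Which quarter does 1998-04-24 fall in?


Month: April (month 4)
Q1: Jan-Mar, Q2: Apr-Jun, Q3: Jul-Sep, Q4: Oct-Dec

Q2


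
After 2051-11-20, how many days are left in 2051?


Day of year: 324 of 365
Remaining = 365 - 324

41 days


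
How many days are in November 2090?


November 2090

30 days


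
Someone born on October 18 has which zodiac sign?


Date: October 18
Conventional tropical zodiac dates: Libra from September 23 onward; Scorpio starts October 23
October 18 falls within the Libra range

Libra


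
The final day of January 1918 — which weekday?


January 1918 has 31 days
Anchor: Jan 1, 1918. With p = 1918 - 1 = 1917: (p + p//4 - p//100 + p//400) mod 7 = (1917 + 479 - 19 + 4) mod 7 = 2381 mod 7 = 1 -> Tuesday (Mon=0 ... Sun=6)
January 1 is the anchor itself -> Tuesday
Last day offset: 31 - 1 = 30 days
Weekday index = (1 + 30) mod 7 = 3

Thursday, January 31


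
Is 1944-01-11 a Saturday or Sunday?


Anchor: Jan 1, 1944. With p = 1944 - 1 = 1943: (p + p//4 - p//100 + p//400) mod 7 = (1943 + 485 - 19 + 4) mod 7 = 2413 mod 7 = 5 -> Saturday (Mon=0 ... Sun=6)
Day of year: 11; offset = 10
Weekday index = (5 + 10) mod 7 = 1 -> Tuesday
Weekend days: Saturday, Sunday

No


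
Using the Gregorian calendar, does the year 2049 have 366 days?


Gregorian leap year rule: divisible by 4, but not by 100, unless also by 400.
2049 is not divisible by 4 -> not a leap year

No


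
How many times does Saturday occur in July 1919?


July 1919 has 31 days
Anchor: Jan 1, 1919. With p = 1919 - 1 = 1918: (p + p//4 - p//100 + p//400) mod 7 = (1918 + 479 - 19 + 4) mod 7 = 2382 mod 7 = 2 -> Wednesday (Mon=0 ... Sun=6)
Days before July (Jan-Jun): 181; July 1 index = (2 + 181) mod 7 = 1 -> Tuesday
First Saturday is July 5
Saturdays: 5, 12, 19, 26

4 Saturdays


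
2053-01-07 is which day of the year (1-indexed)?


Date: January 7, 2053
No months before January
Plus 7 days in January

Day of year: 7


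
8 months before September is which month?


September is month 9
9 - 8 = 1

January


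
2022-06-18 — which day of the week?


Date: June 18, 2022
Anchor: Jan 1, 2022. With p = 2022 - 1 = 2021: (p + p//4 - p//100 + p//400) mod 7 = (2021 + 505 - 20 + 5) mod 7 = 2511 mod 7 = 5 -> Saturday (Mon=0 ... Sun=6)
Days before June (Jan-May): 151; offset = 151 + 18 - 1 = 168
Weekday index = (5 + 168) mod 7 = 5

Day of the week: Saturday


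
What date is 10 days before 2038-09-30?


Start: 2038-09-30, subtract 10 days
30 - 10 = 20 stays within September 2038

Result: 2038-09-20


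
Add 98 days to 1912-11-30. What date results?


Start: 1912-11-30, add 98 days
November 30 is the last day of November 1912 -> 98 left
December 1912 has 31 days -> 67 left
January 1913 has 31 days -> 36 left
February 1913 has 28 days -> 8 left
March 1913: 8 <= 31 -> lands on March 8

Result: 1913-03-08


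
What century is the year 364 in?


Century = (year - 1) // 100 + 1
= (364 - 1) // 100 + 1
= 363 // 100 + 1
= 3 + 1

4th century


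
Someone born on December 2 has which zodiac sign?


Date: December 2
Conventional tropical zodiac dates: Sagittarius from November 22 onward; Capricorn starts December 22
December 2 falls within the Sagittarius range

Sagittarius


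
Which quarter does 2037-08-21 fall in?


Month: August (month 8)
Q1: Jan-Mar, Q2: Apr-Jun, Q3: Jul-Sep, Q4: Oct-Dec

Q3


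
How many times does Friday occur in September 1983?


September 1983 has 30 days
Anchor: Jan 1, 1983. With p = 1983 - 1 = 1982: (p + p//4 - p//100 + p//400) mod 7 = (1982 + 495 - 19 + 4) mod 7 = 2462 mod 7 = 5 -> Saturday (Mon=0 ... Sun=6)
Days before September (Jan-Aug): 243; September 1 index = (5 + 243) mod 7 = 3 -> Thursday
First Friday is September 2
Fridays: 2, 9, 16, 23, 30

5 Fridays


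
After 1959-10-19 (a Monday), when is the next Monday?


Current: Monday
Target: Monday
Days ahead: 7

Next Monday: 1959-10-26


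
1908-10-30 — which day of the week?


Date: October 30, 1908
Anchor: Jan 1, 1908. With p = 1908 - 1 = 1907: (p + p//4 - p//100 + p//400) mod 7 = (1907 + 476 - 19 + 4) mod 7 = 2368 mod 7 = 2 -> Wednesday (Mon=0 ... Sun=6)
Days before October (Jan-Sep): 274; offset = 274 + 30 - 1 = 303
Weekday index = (2 + 303) mod 7 = 4

Day of the week: Friday


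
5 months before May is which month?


May is month 5
5 - 5 = 0; wrap: 0 + 12 = 12

December


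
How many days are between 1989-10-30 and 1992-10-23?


From 1989-10-30 to 1992-10-23
1989-10-30: days before October = 31 + 28 + 31 + 30 + 31 + 30 + 31 + 31 + 30 = 273 (1989 is not a leap year); day of year = 273 + 30 = 303
1992-10-23: days before October = 31 + 29 + 31 + 30 + 31 + 30 + 31 + 31 + 30 = 274 (1992 is a leap year); day of year = 274 + 23 = 297
Rest of 1989: 365 - 303 = 62
Full years 1990 (365), 1991 (365): 730
Total = 62 + 730 + 297 = 1089

1089 days


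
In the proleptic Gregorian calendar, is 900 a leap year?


Gregorian leap year rule: divisible by 4, but not by 100, unless also by 400.
900 is divisible by 100 but not 400 -> not a leap year

No


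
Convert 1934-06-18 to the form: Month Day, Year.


ISO 1934-06-18 parses as year=1934, month=06, day=18
Month 6 -> June

June 18, 1934


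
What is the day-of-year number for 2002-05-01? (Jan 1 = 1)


Date: May 1, 2002
Days in months 1 through 4: 120
Plus 1 days in May

Day of year: 121


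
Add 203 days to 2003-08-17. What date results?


Start: 2003-08-17, add 203 days
August 2003 has 31 days: 31 - 17 = 14 days to August 31 -> 189 left
September 2003 has 30 days -> 159 left
October 2003 has 31 days -> 128 left
November 2003 has 30 days -> 98 left
December 2003 has 31 days -> 67 left
January 2004 has 31 days -> 36 left
February 2004 has 29 days -> 7 left
March 2004: 7 <= 31 -> lands on March 7

Result: 2004-03-07


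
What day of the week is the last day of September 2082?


September 2082 has 30 days
Anchor: Jan 1, 2082. With p = 2082 - 1 = 2081: (p + p//4 - p//100 + p//400) mod 7 = (2081 + 520 - 20 + 5) mod 7 = 2586 mod 7 = 3 -> Thursday (Mon=0 ... Sun=6)
Days before September (Jan-Aug): 243; September 1 index = (3 + 243) mod 7 = 1 -> Tuesday
Last day offset: 30 - 1 = 29 days
Weekday index = (1 + 29) mod 7 = 2

Wednesday, September 30


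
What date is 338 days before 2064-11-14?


Start: 2064-11-14, subtract 338 days
Back 14 days from November 14 reaches October 31, 2064 -> 324 left
October 2064 has 31 days -> back to September 30, 2064 -> 293 left
September 2064 has 30 days -> back to August 31, 2064 -> 263 left
August 2064 has 31 days -> back to July 31, 2064 -> 232 left
July 2064 has 31 days -> back to June 30, 2064 -> 201 left
June 2064 has 30 days -> back to May 31, 2064 -> 171 left
May 2064 has 31 days -> back to April 30, 2064 -> 140 left
April 2064 has 30 days -> back to March 31, 2064 -> 110 left
March 2064 has 31 days -> back to February 29, 2064 -> 79 left
February 2064 has 29 days -> back to January 31, 2064 -> 50 left
January 2064 has 31 days -> back to December 31, 2063 -> 19 left
December 2063: 31 - 19 = 12 -> lands on December 12

Result: 2063-12-12


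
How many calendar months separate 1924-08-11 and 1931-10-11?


From August 1924 to October 1931
7 years * 12 = 84 months, plus 2 months = 86

86 months


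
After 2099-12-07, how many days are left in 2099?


Day of year: 341 of 365
Remaining = 365 - 341

24 days


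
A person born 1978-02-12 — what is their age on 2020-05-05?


Birth: 1978-02-12
Reference: 2020-05-05
Year difference: 2020 - 1978 = 42

42 years old


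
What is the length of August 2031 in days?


August 2031

31 days


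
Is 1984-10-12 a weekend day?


Anchor: Jan 1, 1984. With p = 1984 - 1 = 1983: (p + p//4 - p//100 + p//400) mod 7 = (1983 + 495 - 19 + 4) mod 7 = 2463 mod 7 = 6 -> Sunday (Mon=0 ... Sun=6)
Day of year: 286; offset = 285
Weekday index = (6 + 285) mod 7 = 4 -> Friday
Weekend days: Saturday, Sunday

No


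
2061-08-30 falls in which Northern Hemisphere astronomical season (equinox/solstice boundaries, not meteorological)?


Date: August 30
Astronomical Summer (approx.; exact equinox/solstice day varies by year): June 21 to September 21
August 30 falls within the Summer window

Summer


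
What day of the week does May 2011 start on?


Target: May 1, 2011
Anchor: Jan 1, 2011. With p = 2011 - 1 = 2010: (p + p//4 - p//100 + p//400) mod 7 = (2010 + 502 - 20 + 5) mod 7 = 2497 mod 7 = 5 -> Saturday (Mon=0 ... Sun=6)
Days before May (Jan-Apr): 120 days
Weekday index = (5 + 120) mod 7 = 6

Sunday


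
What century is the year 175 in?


Century = (year - 1) // 100 + 1
= (175 - 1) // 100 + 1
= 174 // 100 + 1
= 1 + 1

2nd century


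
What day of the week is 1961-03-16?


Date: March 16, 1961
Anchor: Jan 1, 1961. With p = 1961 - 1 = 1960: (p + p//4 - p//100 + p//400) mod 7 = (1960 + 490 - 19 + 4) mod 7 = 2435 mod 7 = 6 -> Sunday (Mon=0 ... Sun=6)
Days before March (Jan-Feb): 59; offset = 59 + 16 - 1 = 74
Weekday index = (6 + 74) mod 7 = 3

Day of the week: Thursday


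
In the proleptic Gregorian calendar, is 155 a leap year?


Gregorian leap year rule: divisible by 4, but not by 100, unless also by 400.
155 is not divisible by 4 -> not a leap year

No


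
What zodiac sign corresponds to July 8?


Date: July 8
Conventional tropical zodiac dates: Cancer from June 21 onward; Leo starts July 23
July 8 falls within the Cancer range

Cancer


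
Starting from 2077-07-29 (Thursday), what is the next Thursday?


Current: Thursday
Target: Thursday
Days ahead: 7

Next Thursday: 2077-08-05


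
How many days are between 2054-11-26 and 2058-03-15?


From 2054-11-26 to 2058-03-15
2054-11-26: days before November = 31 + 28 + 31 + 30 + 31 + 30 + 31 + 31 + 30 + 31 = 304 (2054 is not a leap year); day of year = 304 + 26 = 330
2058-03-15: days before March = 31 + 28 = 59 (2058 is not a leap year); day of year = 59 + 15 = 74
Rest of 2054: 365 - 330 = 35
Full years 2055 (365), 2056 (366), 2057 (365): 1096
Total = 35 + 1096 + 74 = 1205

1205 days


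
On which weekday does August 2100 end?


August 2100 has 31 days
Anchor: Jan 1, 2100. With p = 2100 - 1 = 2099: (p + p//4 - p//100 + p//400) mod 7 = (2099 + 524 - 20 + 5) mod 7 = 2608 mod 7 = 4 -> Friday (Mon=0 ... Sun=6)
Days before August (Jan-Jul): 212; August 1 index = (4 + 212) mod 7 = 6 -> Sunday
Last day offset: 31 - 1 = 30 days
Weekday index = (6 + 30) mod 7 = 1

Tuesday, August 31


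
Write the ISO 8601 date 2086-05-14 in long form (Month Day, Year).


ISO 2086-05-14 parses as year=2086, month=05, day=14
Month 5 -> May

May 14, 2086


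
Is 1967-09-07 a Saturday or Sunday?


Anchor: Jan 1, 1967. With p = 1967 - 1 = 1966: (p + p//4 - p//100 + p//400) mod 7 = (1966 + 491 - 19 + 4) mod 7 = 2442 mod 7 = 6 -> Sunday (Mon=0 ... Sun=6)
Day of year: 250; offset = 249
Weekday index = (6 + 249) mod 7 = 3 -> Thursday
Weekend days: Saturday, Sunday

No


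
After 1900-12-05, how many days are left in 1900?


Day of year: 339 of 365
Remaining = 365 - 339

26 days


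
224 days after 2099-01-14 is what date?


Start: 2099-01-14, add 224 days
January 2099 has 31 days: 31 - 14 = 17 days to January 31 -> 207 left
February 2099 has 28 days -> 179 left
March 2099 has 31 days -> 148 left
April 2099 has 30 days -> 118 left
May 2099 has 31 days -> 87 left
June 2099 has 30 days -> 57 left
July 2099 has 31 days -> 26 left
August 2099: 26 <= 31 -> lands on August 26

Result: 2099-08-26


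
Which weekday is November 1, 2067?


Target: November 1, 2067
Anchor: Jan 1, 2067. With p = 2067 - 1 = 2066: (p + p//4 - p//100 + p//400) mod 7 = (2066 + 516 - 20 + 5) mod 7 = 2567 mod 7 = 5 -> Saturday (Mon=0 ... Sun=6)
Days before November (Jan-Oct): 304 days
Weekday index = (5 + 304) mod 7 = 1

Tuesday


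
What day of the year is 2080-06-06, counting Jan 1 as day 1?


Date: June 6, 2080
Days in months 1 through 5: 152
Plus 6 days in June

Day of year: 158


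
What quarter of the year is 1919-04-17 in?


Month: April (month 4)
Q1: Jan-Mar, Q2: Apr-Jun, Q3: Jul-Sep, Q4: Oct-Dec

Q2


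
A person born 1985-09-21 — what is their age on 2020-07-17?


Birth: 1985-09-21
Reference: 2020-07-17
Year difference: 2020 - 1985 = 35
Birthday not yet reached in 2020, subtract 1

34 years old


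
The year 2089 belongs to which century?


Century = (year - 1) // 100 + 1
= (2089 - 1) // 100 + 1
= 2088 // 100 + 1
= 20 + 1

21st century


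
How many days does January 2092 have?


January 2092

31 days


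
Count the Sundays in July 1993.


July 1993 has 31 days
Anchor: Jan 1, 1993. With p = 1993 - 1 = 1992: (p + p//4 - p//100 + p//400) mod 7 = (1992 + 498 - 19 + 4) mod 7 = 2475 mod 7 = 4 -> Friday (Mon=0 ... Sun=6)
Days before July (Jan-Jun): 181; July 1 index = (4 + 181) mod 7 = 3 -> Thursday
First Sunday is July 4
Sundays: 4, 11, 18, 25

4 Sundays


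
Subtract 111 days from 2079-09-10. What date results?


Start: 2079-09-10, subtract 111 days
Back 10 days from September 10 reaches August 31, 2079 -> 101 left
August 2079 has 31 days -> back to July 31, 2079 -> 70 left
July 2079 has 31 days -> back to June 30, 2079 -> 39 left
June 2079 has 30 days -> back to May 31, 2079 -> 9 left
May 2079: 31 - 9 = 22 -> lands on May 22

Result: 2079-05-22


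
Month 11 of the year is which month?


Month 11 of 12

November


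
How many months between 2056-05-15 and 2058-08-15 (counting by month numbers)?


From May 2056 to August 2058
2 years * 12 = 24 months, plus 3 months = 27

27 months


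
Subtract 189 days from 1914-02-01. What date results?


Start: 1914-02-01, subtract 189 days
Back 1 day from February 1 reaches January 31, 1914 -> 188 left
January 1914 has 31 days -> back to December 31, 1913 -> 157 left
December 1913 has 31 days -> back to November 30, 1913 -> 126 left
November 1913 has 30 days -> back to October 31, 1913 -> 96 left
October 1913 has 31 days -> back to September 30, 1913 -> 65 left
September 1913 has 30 days -> back to August 31, 1913 -> 35 left
August 1913 has 31 days -> back to July 31, 1913 -> 4 left
July 1913: 31 - 4 = 27 -> lands on July 27

Result: 1913-07-27


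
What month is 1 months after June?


June is month 6
6 + 1 = 7

July


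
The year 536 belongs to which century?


Century = (year - 1) // 100 + 1
= (536 - 1) // 100 + 1
= 535 // 100 + 1
= 5 + 1

6th century


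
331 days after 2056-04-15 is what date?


Start: 2056-04-15, add 331 days
April 2056 has 30 days: 30 - 15 = 15 days to April 30 -> 316 left
May 2056 has 31 days -> 285 left
June 2056 has 30 days -> 255 left
July 2056 has 31 days -> 224 left
August 2056 has 31 days -> 193 left
September 2056 has 30 days -> 163 left
October 2056 has 31 days -> 132 left
November 2056 has 30 days -> 102 left
December 2056 has 31 days -> 71 left
January 2057 has 31 days -> 40 left
February 2057 has 28 days -> 12 left
March 2057: 12 <= 31 -> lands on March 12

Result: 2057-03-12


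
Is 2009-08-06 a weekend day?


Anchor: Jan 1, 2009. With p = 2009 - 1 = 2008: (p + p//4 - p//100 + p//400) mod 7 = (2008 + 502 - 20 + 5) mod 7 = 2495 mod 7 = 3 -> Thursday (Mon=0 ... Sun=6)
Day of year: 218; offset = 217
Weekday index = (3 + 217) mod 7 = 3 -> Thursday
Weekend days: Saturday, Sunday

No


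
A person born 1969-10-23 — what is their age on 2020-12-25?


Birth: 1969-10-23
Reference: 2020-12-25
Year difference: 2020 - 1969 = 51

51 years old


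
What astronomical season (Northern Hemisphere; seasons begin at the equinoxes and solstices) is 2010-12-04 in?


Date: December 4
Astronomical Autumn (approx.; exact equinox/solstice day varies by year): September 22 to December 20
December 4 falls within the Autumn window

Autumn


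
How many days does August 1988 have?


August 1988

31 days


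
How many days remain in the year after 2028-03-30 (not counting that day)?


Day of year: 90 of 366
Remaining = 366 - 90

276 days


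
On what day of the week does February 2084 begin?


Target: February 1, 2084
Anchor: Jan 1, 2084. With p = 2084 - 1 = 2083: (p + p//4 - p//100 + p//400) mod 7 = (2083 + 520 - 20 + 5) mod 7 = 2588 mod 7 = 5 -> Saturday (Mon=0 ... Sun=6)
Days before February (Jan): 31 days
Weekday index = (5 + 31) mod 7 = 1

Tuesday


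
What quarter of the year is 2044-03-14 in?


Month: March (month 3)
Q1: Jan-Mar, Q2: Apr-Jun, Q3: Jul-Sep, Q4: Oct-Dec

Q1


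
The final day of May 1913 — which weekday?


May 1913 has 31 days
Anchor: Jan 1, 1913. With p = 1913 - 1 = 1912: (p + p//4 - p//100 + p//400) mod 7 = (1912 + 478 - 19 + 4) mod 7 = 2375 mod 7 = 2 -> Wednesday (Mon=0 ... Sun=6)
Days before May (Jan-Apr): 120; May 1 index = (2 + 120) mod 7 = 3 -> Thursday
Last day offset: 31 - 1 = 30 days
Weekday index = (3 + 30) mod 7 = 5

Saturday, May 31


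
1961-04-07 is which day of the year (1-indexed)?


Date: April 7, 1961
Days in months 1 through 3: 90
Plus 7 days in April

Day of year: 97


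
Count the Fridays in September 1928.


September 1928 has 30 days
Anchor: Jan 1, 1928. With p = 1928 - 1 = 1927: (p + p//4 - p//100 + p//400) mod 7 = (1927 + 481 - 19 + 4) mod 7 = 2393 mod 7 = 6 -> Sunday (Mon=0 ... Sun=6)
Days before September (Jan-Aug): 244; September 1 index = (6 + 244) mod 7 = 5 -> Saturday
First Friday is September 7
Fridays: 7, 14, 21, 28

4 Fridays


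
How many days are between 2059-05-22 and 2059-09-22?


From 2059-05-22 to 2059-09-22
2059-05-22: days before May = 31 + 28 + 31 + 30 = 120 (2059 is not a leap year); day of year = 120 + 22 = 142
2059-09-22: days before September = 31 + 28 + 31 + 30 + 31 + 30 + 31 + 31 = 243 (2059 is not a leap year); day of year = 243 + 22 = 265
Same year: 265 - 142 = 123

123 days


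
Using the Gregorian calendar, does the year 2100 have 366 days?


Gregorian leap year rule: divisible by 4, but not by 100, unless also by 400.
2100 is divisible by 100 but not 400 -> not a leap year

No


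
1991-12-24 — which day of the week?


Date: December 24, 1991
Anchor: Jan 1, 1991. With p = 1991 - 1 = 1990: (p + p//4 - p//100 + p//400) mod 7 = (1990 + 497 - 19 + 4) mod 7 = 2472 mod 7 = 1 -> Tuesday (Mon=0 ... Sun=6)
Days before December (Jan-Nov): 334; offset = 334 + 24 - 1 = 357
Weekday index = (1 + 357) mod 7 = 1

Day of the week: Tuesday


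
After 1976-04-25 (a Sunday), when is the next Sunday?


Current: Sunday
Target: Sunday
Days ahead: 7

Next Sunday: 1976-05-02


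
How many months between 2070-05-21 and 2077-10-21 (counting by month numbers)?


From May 2070 to October 2077
7 years * 12 = 84 months, plus 5 months = 89

89 months


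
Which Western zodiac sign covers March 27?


Date: March 27
Conventional tropical zodiac dates: Aries from March 21 onward; Taurus starts April 20
March 27 falls within the Aries range

Aries


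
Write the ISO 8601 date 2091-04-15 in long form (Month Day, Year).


ISO 2091-04-15 parses as year=2091, month=04, day=15
Month 4 -> April

April 15, 2091


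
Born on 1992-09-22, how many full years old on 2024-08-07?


Birth: 1992-09-22
Reference: 2024-08-07
Year difference: 2024 - 1992 = 32
Birthday not yet reached in 2024, subtract 1

31 years old


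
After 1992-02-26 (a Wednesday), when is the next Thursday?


Current: Wednesday
Target: Thursday
Days ahead: 1

Next Thursday: 1992-02-27


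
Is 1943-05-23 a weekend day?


Anchor: Jan 1, 1943. With p = 1943 - 1 = 1942: (p + p//4 - p//100 + p//400) mod 7 = (1942 + 485 - 19 + 4) mod 7 = 2412 mod 7 = 4 -> Friday (Mon=0 ... Sun=6)
Day of year: 143; offset = 142
Weekday index = (4 + 142) mod 7 = 6 -> Sunday
Weekend days: Saturday, Sunday

Yes


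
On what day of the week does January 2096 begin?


Target: January 1, 2096
Anchor: Jan 1, 2096. With p = 2096 - 1 = 2095: (p + p//4 - p//100 + p//400) mod 7 = (2095 + 523 - 20 + 5) mod 7 = 2603 mod 7 = 6 -> Sunday (Mon=0 ... Sun=6)
Offset from anchor: 0 days
Weekday index = (6 + 0) mod 7 = 6

Sunday


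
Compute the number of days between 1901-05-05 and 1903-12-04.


From 1901-05-05 to 1903-12-04
1901-05-05: days before May = 31 + 28 + 31 + 30 = 120 (1901 is not a leap year); day of year = 120 + 5 = 125
1903-12-04: days before December = 31 + 28 + 31 + 30 + 31 + 30 + 31 + 31 + 30 + 31 + 30 = 334 (1903 is not a leap year); day of year = 334 + 4 = 338
Rest of 1901: 365 - 125 = 240
Full years 1902 (365): 365
Total = 240 + 365 + 338 = 943

943 days


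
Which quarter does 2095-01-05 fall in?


Month: January (month 1)
Q1: Jan-Mar, Q2: Apr-Jun, Q3: Jul-Sep, Q4: Oct-Dec

Q1


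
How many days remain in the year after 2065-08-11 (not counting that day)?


Day of year: 223 of 365
Remaining = 365 - 223

142 days


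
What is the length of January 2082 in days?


January 2082

31 days


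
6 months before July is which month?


July is month 7
7 - 6 = 1

January


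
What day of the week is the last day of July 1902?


July 1902 has 31 days
Anchor: Jan 1, 1902. With p = 1902 - 1 = 1901: (p + p//4 - p//100 + p//400) mod 7 = (1901 + 475 - 19 + 4) mod 7 = 2361 mod 7 = 2 -> Wednesday (Mon=0 ... Sun=6)
Days before July (Jan-Jun): 181; July 1 index = (2 + 181) mod 7 = 1 -> Tuesday
Last day offset: 31 - 1 = 30 days
Weekday index = (1 + 30) mod 7 = 3

Thursday, July 31


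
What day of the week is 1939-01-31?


Date: January 31, 1939
Anchor: Jan 1, 1939. With p = 1939 - 1 = 1938: (p + p//4 - p//100 + p//400) mod 7 = (1938 + 484 - 19 + 4) mod 7 = 2407 mod 7 = 6 -> Sunday (Mon=0 ... Sun=6)
Days into year = 31 - 1 = 30
Weekday index = (6 + 30) mod 7 = 1

Day of the week: Tuesday


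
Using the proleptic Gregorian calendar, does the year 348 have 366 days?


Gregorian leap year rule: divisible by 4, but not by 100, unless also by 400.
348 is divisible by 4 but not 100 -> leap year

Yes


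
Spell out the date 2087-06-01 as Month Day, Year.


ISO 2087-06-01 parses as year=2087, month=06, day=01
Month 6 -> June

June 1, 2087


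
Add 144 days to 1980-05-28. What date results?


Start: 1980-05-28, add 144 days
May 1980 has 31 days: 31 - 28 = 3 days to May 31 -> 141 left
June 1980 has 30 days -> 111 left
July 1980 has 31 days -> 80 left
August 1980 has 31 days -> 49 left
September 1980 has 30 days -> 19 left
October 1980: 19 <= 31 -> lands on October 19

Result: 1980-10-19


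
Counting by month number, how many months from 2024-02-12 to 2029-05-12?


From February 2024 to May 2029
5 years * 12 = 60 months, plus 3 months = 63

63 months


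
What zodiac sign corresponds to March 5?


Date: March 5
Conventional tropical zodiac dates: Pisces from February 19 onward; Aries starts March 21
March 5 falls within the Pisces range

Pisces


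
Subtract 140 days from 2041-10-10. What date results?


Start: 2041-10-10, subtract 140 days
Back 10 days from October 10 reaches September 30, 2041 -> 130 left
September 2041 has 30 days -> back to August 31, 2041 -> 100 left
August 2041 has 31 days -> back to July 31, 2041 -> 69 left
July 2041 has 31 days -> back to June 30, 2041 -> 38 left
June 2041 has 30 days -> back to May 31, 2041 -> 8 left
May 2041: 31 - 8 = 23 -> lands on May 23

Result: 2041-05-23


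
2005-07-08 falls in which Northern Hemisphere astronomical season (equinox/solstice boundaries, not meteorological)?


Date: July 8
Astronomical Summer (approx.; exact equinox/solstice day varies by year): June 21 to September 21
July 8 falls within the Summer window

Summer


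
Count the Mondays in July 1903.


July 1903 has 31 days
Anchor: Jan 1, 1903. With p = 1903 - 1 = 1902: (p + p//4 - p//100 + p//400) mod 7 = (1902 + 475 - 19 + 4) mod 7 = 2362 mod 7 = 3 -> Thursday (Mon=0 ... Sun=6)
Days before July (Jan-Jun): 181; July 1 index = (3 + 181) mod 7 = 2 -> Wednesday
First Monday is July 6
Mondays: 6, 13, 20, 27

4 Mondays


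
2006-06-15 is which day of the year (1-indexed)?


Date: June 15, 2006
Days in months 1 through 5: 151
Plus 15 days in June

Day of year: 166


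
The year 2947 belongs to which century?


Century = (year - 1) // 100 + 1
= (2947 - 1) // 100 + 1
= 2946 // 100 + 1
= 29 + 1

30th century


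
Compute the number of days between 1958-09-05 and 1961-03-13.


From 1958-09-05 to 1961-03-13
1958-09-05: days before September = 31 + 28 + 31 + 30 + 31 + 30 + 31 + 31 = 243 (1958 is not a leap year); day of year = 243 + 5 = 248
1961-03-13: days before March = 31 + 28 = 59 (1961 is not a leap year); day of year = 59 + 13 = 72
Rest of 1958: 365 - 248 = 117
Full years 1959 (365), 1960 (366): 731
Total = 117 + 731 + 72 = 920

920 days


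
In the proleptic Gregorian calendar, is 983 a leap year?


Gregorian leap year rule: divisible by 4, but not by 100, unless also by 400.
983 is not divisible by 4 -> not a leap year

No


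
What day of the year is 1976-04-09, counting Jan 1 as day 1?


Date: April 9, 1976
Days in months 1 through 3: 91
Plus 9 days in April

Day of year: 100


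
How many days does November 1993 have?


November 1993

30 days


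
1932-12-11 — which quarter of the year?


Month: December (month 12)
Q1: Jan-Mar, Q2: Apr-Jun, Q3: Jul-Sep, Q4: Oct-Dec

Q4


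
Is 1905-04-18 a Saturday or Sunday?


Anchor: Jan 1, 1905. With p = 1905 - 1 = 1904: (p + p//4 - p//100 + p//400) mod 7 = (1904 + 476 - 19 + 4) mod 7 = 2365 mod 7 = 6 -> Sunday (Mon=0 ... Sun=6)
Day of year: 108; offset = 107
Weekday index = (6 + 107) mod 7 = 1 -> Tuesday
Weekend days: Saturday, Sunday

No


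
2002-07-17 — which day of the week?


Date: July 17, 2002
Anchor: Jan 1, 2002. With p = 2002 - 1 = 2001: (p + p//4 - p//100 + p//400) mod 7 = (2001 + 500 - 20 + 5) mod 7 = 2486 mod 7 = 1 -> Tuesday (Mon=0 ... Sun=6)
Days before July (Jan-Jun): 181; offset = 181 + 17 - 1 = 197
Weekday index = (1 + 197) mod 7 = 2

Day of the week: Wednesday


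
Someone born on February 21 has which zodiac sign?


Date: February 21
Conventional tropical zodiac dates: Pisces from February 19 onward; Aries starts March 21
February 21 falls within the Pisces range

Pisces


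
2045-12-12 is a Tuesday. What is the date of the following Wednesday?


Current: Tuesday
Target: Wednesday
Days ahead: 1

Next Wednesday: 2045-12-13


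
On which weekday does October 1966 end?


October 1966 has 31 days
Anchor: Jan 1, 1966. With p = 1966 - 1 = 1965: (p + p//4 - p//100 + p//400) mod 7 = (1965 + 491 - 19 + 4) mod 7 = 2441 mod 7 = 5 -> Saturday (Mon=0 ... Sun=6)
Days before October (Jan-Sep): 273; October 1 index = (5 + 273) mod 7 = 5 -> Saturday
Last day offset: 31 - 1 = 30 days
Weekday index = (5 + 30) mod 7 = 0

Monday, October 31


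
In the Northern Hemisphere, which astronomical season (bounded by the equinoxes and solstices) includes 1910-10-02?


Date: October 2
Astronomical Autumn (approx.; exact equinox/solstice day varies by year): September 22 to December 20
October 2 falls within the Autumn window

Autumn


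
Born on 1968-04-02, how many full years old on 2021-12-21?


Birth: 1968-04-02
Reference: 2021-12-21
Year difference: 2021 - 1968 = 53

53 years old


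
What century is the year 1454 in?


Century = (year - 1) // 100 + 1
= (1454 - 1) // 100 + 1
= 1453 // 100 + 1
= 14 + 1

15th century


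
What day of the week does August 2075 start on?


Target: August 1, 2075
Anchor: Jan 1, 2075. With p = 2075 - 1 = 2074: (p + p//4 - p//100 + p//400) mod 7 = (2074 + 518 - 20 + 5) mod 7 = 2577 mod 7 = 1 -> Tuesday (Mon=0 ... Sun=6)
Days before August (Jan-Jul): 212 days
Weekday index = (1 + 212) mod 7 = 3

Thursday


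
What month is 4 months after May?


May is month 5
5 + 4 = 9

September


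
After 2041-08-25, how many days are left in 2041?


Day of year: 237 of 365
Remaining = 365 - 237

128 days


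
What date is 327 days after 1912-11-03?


Start: 1912-11-03, add 327 days
November 1912 has 30 days: 30 - 3 = 27 days to November 30 -> 300 left
December 1912 has 31 days -> 269 left
January 1913 has 31 days -> 238 left
February 1913 has 28 days -> 210 left
March 1913 has 31 days -> 179 left
April 1913 has 30 days -> 149 left
May 1913 has 31 days -> 118 left
June 1913 has 30 days -> 88 left
July 1913 has 31 days -> 57 left
August 1913 has 31 days -> 26 left
September 1913: 26 <= 30 -> lands on September 26

Result: 1913-09-26


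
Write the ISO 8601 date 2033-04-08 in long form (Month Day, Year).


ISO 2033-04-08 parses as year=2033, month=04, day=08
Month 4 -> April

April 8, 2033


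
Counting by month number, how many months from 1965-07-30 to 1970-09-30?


From July 1965 to September 1970
5 years * 12 = 60 months, plus 2 months = 62

62 months


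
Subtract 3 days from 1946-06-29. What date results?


Start: 1946-06-29, subtract 3 days
29 - 3 = 26 stays within June 1946

Result: 1946-06-26


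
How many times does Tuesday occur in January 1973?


January 1973 has 31 days
Anchor: Jan 1, 1973. With p = 1973 - 1 = 1972: (p + p//4 - p//100 + p//400) mod 7 = (1972 + 493 - 19 + 4) mod 7 = 2450 mod 7 = 0 -> Monday (Mon=0 ... Sun=6)
January 1 is the anchor itself -> Monday
First Tuesday is January 2
Tuesdays: 2, 9, 16, 23, 30

5 Tuesdays


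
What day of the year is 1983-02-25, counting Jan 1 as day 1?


Date: February 25, 1983
Days in months 1 through 1: 31
Plus 25 days in February

Day of year: 56


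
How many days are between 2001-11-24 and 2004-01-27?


From 2001-11-24 to 2004-01-27
2001-11-24: days before November = 31 + 28 + 31 + 30 + 31 + 30 + 31 + 31 + 30 + 31 = 304 (2001 is not a leap year); day of year = 304 + 24 = 328
2004-01-27: day of year = 27
Rest of 2001: 365 - 328 = 37
Full years 2002 (365), 2003 (365): 730
Total = 37 + 730 + 27 = 794

794 days


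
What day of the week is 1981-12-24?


Date: December 24, 1981
Anchor: Jan 1, 1981. With p = 1981 - 1 = 1980: (p + p//4 - p//100 + p//400) mod 7 = (1980 + 495 - 19 + 4) mod 7 = 2460 mod 7 = 3 -> Thursday (Mon=0 ... Sun=6)
Days before December (Jan-Nov): 334; offset = 334 + 24 - 1 = 357
Weekday index = (3 + 357) mod 7 = 3

Day of the week: Thursday


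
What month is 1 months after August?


August is month 8
8 + 1 = 9

September


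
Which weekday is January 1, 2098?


Target: January 1, 2098
Anchor: Jan 1, 2098. With p = 2098 - 1 = 2097: (p + p//4 - p//100 + p//400) mod 7 = (2097 + 524 - 20 + 5) mod 7 = 2606 mod 7 = 2 -> Wednesday (Mon=0 ... Sun=6)
Offset from anchor: 0 days
Weekday index = (2 + 0) mod 7 = 2

Wednesday


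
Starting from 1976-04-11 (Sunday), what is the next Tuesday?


Current: Sunday
Target: Tuesday
Days ahead: 2

Next Tuesday: 1976-04-13


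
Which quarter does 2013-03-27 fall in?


Month: March (month 3)
Q1: Jan-Mar, Q2: Apr-Jun, Q3: Jul-Sep, Q4: Oct-Dec

Q1


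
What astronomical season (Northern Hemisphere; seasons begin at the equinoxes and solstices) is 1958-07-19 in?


Date: July 19
Astronomical Summer (approx.; exact equinox/solstice day varies by year): June 21 to September 21
July 19 falls within the Summer window

Summer


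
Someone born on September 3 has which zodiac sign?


Date: September 3
Conventional tropical zodiac dates: Virgo from August 23 onward; Libra starts September 23
September 3 falls within the Virgo range

Virgo


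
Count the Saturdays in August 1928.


August 1928 has 31 days
Anchor: Jan 1, 1928. With p = 1928 - 1 = 1927: (p + p//4 - p//100 + p//400) mod 7 = (1927 + 481 - 19 + 4) mod 7 = 2393 mod 7 = 6 -> Sunday (Mon=0 ... Sun=6)
Days before August (Jan-Jul): 213; August 1 index = (6 + 213) mod 7 = 2 -> Wednesday
First Saturday is August 4
Saturdays: 4, 11, 18, 25

4 Saturdays


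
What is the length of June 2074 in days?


June 2074

30 days


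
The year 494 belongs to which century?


Century = (year - 1) // 100 + 1
= (494 - 1) // 100 + 1
= 493 // 100 + 1
= 4 + 1

5th century


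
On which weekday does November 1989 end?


November 1989 has 30 days
Anchor: Jan 1, 1989. With p = 1989 - 1 = 1988: (p + p//4 - p//100 + p//400) mod 7 = (1988 + 497 - 19 + 4) mod 7 = 2470 mod 7 = 6 -> Sunday (Mon=0 ... Sun=6)
Days before November (Jan-Oct): 304; November 1 index = (6 + 304) mod 7 = 2 -> Wednesday
Last day offset: 30 - 1 = 29 days
Weekday index = (2 + 29) mod 7 = 3

Thursday, November 30


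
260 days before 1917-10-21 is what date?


Start: 1917-10-21, subtract 260 days
Back 21 days from October 21 reaches September 30, 1917 -> 239 left
September 1917 has 30 days -> back to August 31, 1917 -> 209 left
August 1917 has 31 days -> back to July 31, 1917 -> 178 left
July 1917 has 31 days -> back to June 30, 1917 -> 147 left
June 1917 has 30 days -> back to May 31, 1917 -> 117 left
May 1917 has 31 days -> back to April 30, 1917 -> 86 left
April 1917 has 30 days -> back to March 31, 1917 -> 56 left
March 1917 has 31 days -> back to February 28, 1917 -> 25 left
February 1917: 28 - 25 = 3 -> lands on February 3

Result: 1917-02-03


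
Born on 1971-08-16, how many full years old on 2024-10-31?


Birth: 1971-08-16
Reference: 2024-10-31
Year difference: 2024 - 1971 = 53

53 years old


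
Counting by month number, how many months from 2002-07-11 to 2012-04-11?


From July 2002 to April 2012
10 years * 12 = 120 months, minus 3 months = 117

117 months


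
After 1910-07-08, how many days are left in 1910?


Day of year: 189 of 365
Remaining = 365 - 189

176 days


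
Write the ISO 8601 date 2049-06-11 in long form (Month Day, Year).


ISO 2049-06-11 parses as year=2049, month=06, day=11
Month 6 -> June

June 11, 2049


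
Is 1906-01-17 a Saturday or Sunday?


Anchor: Jan 1, 1906. With p = 1906 - 1 = 1905: (p + p//4 - p//100 + p//400) mod 7 = (1905 + 476 - 19 + 4) mod 7 = 2366 mod 7 = 0 -> Monday (Mon=0 ... Sun=6)
Day of year: 17; offset = 16
Weekday index = (0 + 16) mod 7 = 2 -> Wednesday
Weekend days: Saturday, Sunday

No


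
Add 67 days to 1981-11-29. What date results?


Start: 1981-11-29, add 67 days
November 1981 has 30 days: 30 - 29 = 1 day to November 30 -> 66 left
December 1981 has 31 days -> 35 left
January 1982 has 31 days -> 4 left
February 1982: 4 <= 28 -> lands on February 4

Result: 1982-02-04


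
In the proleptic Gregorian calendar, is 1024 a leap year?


Gregorian leap year rule: divisible by 4, but not by 100, unless also by 400.
1024 is divisible by 4 but not 100 -> leap year

Yes


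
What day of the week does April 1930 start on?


Target: April 1, 1930
Anchor: Jan 1, 1930. With p = 1930 - 1 = 1929: (p + p//4 - p//100 + p//400) mod 7 = (1929 + 482 - 19 + 4) mod 7 = 2396 mod 7 = 2 -> Wednesday (Mon=0 ... Sun=6)
Days before April (Jan-Mar): 90 days
Weekday index = (2 + 90) mod 7 = 1

Tuesday


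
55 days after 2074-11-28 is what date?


Start: 2074-11-28, add 55 days
November 2074 has 30 days: 30 - 28 = 2 days to November 30 -> 53 left
December 2074 has 31 days -> 22 left
January 2075: 22 <= 31 -> lands on January 22

Result: 2075-01-22


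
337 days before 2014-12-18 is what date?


Start: 2014-12-18, subtract 337 days
Back 18 days from December 18 reaches November 30, 2014 -> 319 left
November 2014 has 30 days -> back to October 31, 2014 -> 289 left
October 2014 has 31 days -> back to September 30, 2014 -> 258 left
September 2014 has 30 days -> back to August 31, 2014 -> 228 left
August 2014 has 31 days -> back to July 31, 2014 -> 197 left
July 2014 has 31 days -> back to June 30, 2014 -> 166 left
June 2014 has 30 days -> back to May 31, 2014 -> 136 left
May 2014 has 31 days -> back to April 30, 2014 -> 105 left
April 2014 has 30 days -> back to March 31, 2014 -> 75 left
March 2014 has 31 days -> back to February 28, 2014 -> 44 left
February 2014 has 28 days -> back to January 31, 2014 -> 16 left
January 2014: 31 - 16 = 15 -> lands on January 15

Result: 2014-01-15
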